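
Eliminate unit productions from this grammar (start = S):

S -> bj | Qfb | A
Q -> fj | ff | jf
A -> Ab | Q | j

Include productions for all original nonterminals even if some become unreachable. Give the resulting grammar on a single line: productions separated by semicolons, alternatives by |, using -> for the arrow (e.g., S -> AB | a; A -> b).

S -> j | Ab | bj | ff | fj | jf | Qfb; A -> j | Ab | ff | fj | jf; Q -> ff | fj | jf

Unit productions: A->Q, S->A.
Unit pairs (A ⇒* B via units): (A,Q), (S,A), (S,Q).
S: inherits non-unit rules of {A, Q, S} → Ab | Qfb | bj | ff | fj | j | jf.
A: inherits non-unit rules of {A, Q} → Ab | ff | fj | j | jf.
Q: inherits non-unit rules of {Q} → ff | fj | jf.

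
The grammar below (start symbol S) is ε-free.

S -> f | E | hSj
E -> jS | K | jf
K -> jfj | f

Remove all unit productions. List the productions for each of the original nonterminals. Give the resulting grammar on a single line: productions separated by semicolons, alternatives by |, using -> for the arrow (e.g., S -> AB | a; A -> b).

S -> f | jS | jf | hSj | jfj; E -> f | jS | jf | jfj; K -> f | jfj

Unit productions: E->K, S->E.
Unit pairs (A ⇒* B via units): (E,K), (S,E), (S,K).
S: inherits non-unit rules of {E, K, S} → f | hSj | jS | jf | jfj.
E: inherits non-unit rules of {E, K} → f | jS | jf | jfj.
K: inherits non-unit rules of {K} → f | jfj.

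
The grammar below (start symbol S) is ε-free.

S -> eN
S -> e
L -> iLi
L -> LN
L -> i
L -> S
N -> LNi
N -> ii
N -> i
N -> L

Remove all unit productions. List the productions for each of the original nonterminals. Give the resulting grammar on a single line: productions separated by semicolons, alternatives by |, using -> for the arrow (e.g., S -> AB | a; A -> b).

S -> e | eN; L -> e | i | LN | eN | iLi; N -> e | i | LN | eN | ii | LNi | iLi

Unit productions: L->S, N->L.
Unit pairs (A ⇒* B via units): (L,S), (N,L), (N,S).
S: inherits non-unit rules of {S} → e | eN.
L: inherits non-unit rules of {L, S} → LN | e | eN | i | iLi.
N: inherits non-unit rules of {L, N, S} → LN | LNi | e | eN | i | iLi | ii.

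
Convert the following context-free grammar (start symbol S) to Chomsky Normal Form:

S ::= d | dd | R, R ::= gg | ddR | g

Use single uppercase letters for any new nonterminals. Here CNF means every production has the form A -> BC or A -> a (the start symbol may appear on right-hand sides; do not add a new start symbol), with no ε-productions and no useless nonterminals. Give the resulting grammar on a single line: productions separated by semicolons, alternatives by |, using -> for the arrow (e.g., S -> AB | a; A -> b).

No ε-productions.
After unit-elimination: S -> d | g | dd | gg | ddR; R -> g | gg | ddR.
TERM: introduce A -> d, B -> g and substitute in every rule of length ≥2.
BIN: R -> AAR becomes R -> AC, C -> AR; S -> AAR becomes S -> AD, D -> AR.

S -> d | g | AA | AD | BB; A -> d; B -> g; C -> AR; D -> AR; R -> g | AC | BB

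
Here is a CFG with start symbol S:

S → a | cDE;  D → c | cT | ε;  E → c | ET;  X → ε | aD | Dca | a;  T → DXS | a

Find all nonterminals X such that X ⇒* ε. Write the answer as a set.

{D, X}

Directly nullable (have an ε-rule): {D, X}.
Not nullable: E, S, T — each has a terminal in every rule's right-hand side or depends on a non-nullable symbol.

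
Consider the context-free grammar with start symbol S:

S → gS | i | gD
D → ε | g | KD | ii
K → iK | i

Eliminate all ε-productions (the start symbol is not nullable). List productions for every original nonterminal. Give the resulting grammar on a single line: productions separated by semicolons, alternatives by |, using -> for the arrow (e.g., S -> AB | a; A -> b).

Nullable set: {D}.
S -> gD: D nullable, giving g | gD.
Drop D -> ε.
D -> KD: D nullable, giving K | KD.
Unchanged (no nullable symbols): S -> gS; S -> i; D -> g; D -> ii; K -> i; K -> iK.

S -> g | i | gD | gS; D -> K | g | KD | ii; K -> i | iK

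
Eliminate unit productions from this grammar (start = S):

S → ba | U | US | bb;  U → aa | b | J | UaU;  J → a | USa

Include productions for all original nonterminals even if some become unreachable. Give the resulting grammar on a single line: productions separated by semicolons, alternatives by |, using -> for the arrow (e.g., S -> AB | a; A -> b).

S -> a | b | US | aa | ba | bb | USa | UaU; J -> a | USa; U -> a | b | aa | USa | UaU

Unit productions: S->U, U->J.
Unit pairs (A ⇒* B via units): (S,J), (S,U), (U,J).
S: inherits non-unit rules of {J, S, U} → US | USa | UaU | a | aa | b | ba | bb.
J: inherits non-unit rules of {J} → USa | a.
U: inherits non-unit rules of {J, U} → USa | UaU | a | aa | b.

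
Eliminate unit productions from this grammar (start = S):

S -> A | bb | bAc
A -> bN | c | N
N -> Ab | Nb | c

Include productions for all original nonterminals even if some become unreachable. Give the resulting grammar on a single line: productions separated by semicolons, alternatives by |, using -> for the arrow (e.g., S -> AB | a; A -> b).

S -> c | Ab | Nb | bN | bb | bAc; A -> c | Ab | Nb | bN; N -> c | Ab | Nb

Unit productions: A->N, S->A.
Unit pairs (A ⇒* B via units): (A,N), (S,A), (S,N).
S: inherits non-unit rules of {A, N, S} → Ab | Nb | bAc | bN | bb | c.
A: inherits non-unit rules of {A, N} → Ab | Nb | bN | c.
N: inherits non-unit rules of {N} → Ab | Nb | c.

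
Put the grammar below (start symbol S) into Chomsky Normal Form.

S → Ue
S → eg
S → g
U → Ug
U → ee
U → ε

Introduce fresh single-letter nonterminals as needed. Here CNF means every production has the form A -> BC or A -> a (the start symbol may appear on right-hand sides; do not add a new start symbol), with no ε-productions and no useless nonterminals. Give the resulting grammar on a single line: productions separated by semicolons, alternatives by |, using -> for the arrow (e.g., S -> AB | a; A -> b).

S -> e | g | AB | UA; A -> e; B -> g; U -> g | AA | UB

Nullable: {U}; after ε-elimination: S -> e | g | Ue | eg; U -> g | Ug | ee.
No unit productions to eliminate.
TERM: introduce A -> e, B -> g and substitute in every rule of length ≥2.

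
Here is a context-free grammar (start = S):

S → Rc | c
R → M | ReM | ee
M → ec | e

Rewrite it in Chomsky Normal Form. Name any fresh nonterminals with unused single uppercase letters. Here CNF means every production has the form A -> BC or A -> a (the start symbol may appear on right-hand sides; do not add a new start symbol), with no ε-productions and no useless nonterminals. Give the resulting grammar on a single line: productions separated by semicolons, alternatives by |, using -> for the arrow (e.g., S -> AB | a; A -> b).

No ε-productions.
After unit-elimination: S -> c | Rc; M -> e | ec; R -> e | ec | ee | ReM.
TERM: introduce B -> c, A -> e and substitute in every rule of length ≥2.
BIN: R -> RAM becomes R -> RC, C -> AM.

S -> c | RB; A -> e; B -> c; C -> AM; M -> e | AB; R -> e | AA | AB | RC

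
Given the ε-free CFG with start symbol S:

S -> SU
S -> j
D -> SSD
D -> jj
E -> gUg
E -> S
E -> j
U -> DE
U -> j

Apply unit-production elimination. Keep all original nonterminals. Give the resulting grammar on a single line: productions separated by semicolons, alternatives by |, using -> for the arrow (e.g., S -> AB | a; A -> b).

S -> j | SU; D -> jj | SSD; E -> j | SU | gUg; U -> j | DE

Unit productions: E->S.
Unit pairs (A ⇒* B via units): (E,S).
S: inherits non-unit rules of {S} → SU | j.
D: inherits non-unit rules of {D} → SSD | jj.
E: inherits non-unit rules of {E, S} → SU | gUg | j.
U: inherits non-unit rules of {U} → DE | j.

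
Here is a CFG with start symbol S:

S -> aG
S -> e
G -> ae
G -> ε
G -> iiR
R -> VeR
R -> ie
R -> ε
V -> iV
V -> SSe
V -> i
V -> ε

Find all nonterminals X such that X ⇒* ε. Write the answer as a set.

{G, R, V}

Directly nullable (have an ε-rule): {G, R, V}.
Not nullable: S — each has a terminal in every rule's right-hand side or depends on a non-nullable symbol.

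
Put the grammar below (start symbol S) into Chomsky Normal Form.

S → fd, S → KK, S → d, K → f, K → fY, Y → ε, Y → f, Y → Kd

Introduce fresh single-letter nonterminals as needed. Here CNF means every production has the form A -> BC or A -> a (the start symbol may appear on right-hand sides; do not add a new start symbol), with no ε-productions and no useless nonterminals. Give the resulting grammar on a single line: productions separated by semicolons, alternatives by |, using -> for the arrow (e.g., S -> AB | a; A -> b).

Nullable: {Y}; after ε-elimination: S -> d | KK | fd; K -> f | fY; Y -> f | Kd.
No unit productions to eliminate.
TERM: introduce B -> d, A -> f and substitute in every rule of length ≥2.

S -> d | AB | KK; A -> f; B -> d; K -> f | AY; Y -> f | KB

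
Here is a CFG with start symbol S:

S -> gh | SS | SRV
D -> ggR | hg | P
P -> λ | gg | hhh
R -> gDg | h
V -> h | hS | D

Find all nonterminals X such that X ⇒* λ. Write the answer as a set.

{D, P, V}

Directly nullable (have an ε-rule): {P}.
D is nullable via D -> P (every symbol on the right is already known nullable).
V is nullable via V -> D (every symbol on the right is already known nullable).
Not nullable: R, S — each has a terminal in every rule's right-hand side or depends on a non-nullable symbol.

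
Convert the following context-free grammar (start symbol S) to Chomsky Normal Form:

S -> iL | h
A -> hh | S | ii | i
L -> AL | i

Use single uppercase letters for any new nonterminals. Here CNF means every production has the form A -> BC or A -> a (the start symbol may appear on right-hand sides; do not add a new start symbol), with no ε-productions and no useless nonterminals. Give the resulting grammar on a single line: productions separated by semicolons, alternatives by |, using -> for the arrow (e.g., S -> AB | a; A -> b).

S -> h | CL; A -> h | i | BB | CC | CL; B -> h; C -> i; L -> i | AL

No ε-productions.
After unit-elimination: S -> h | iL; A -> h | i | hh | iL | ii; L -> i | AL.
TERM: introduce B -> h, C -> i and substitute in every rule of length ≥2.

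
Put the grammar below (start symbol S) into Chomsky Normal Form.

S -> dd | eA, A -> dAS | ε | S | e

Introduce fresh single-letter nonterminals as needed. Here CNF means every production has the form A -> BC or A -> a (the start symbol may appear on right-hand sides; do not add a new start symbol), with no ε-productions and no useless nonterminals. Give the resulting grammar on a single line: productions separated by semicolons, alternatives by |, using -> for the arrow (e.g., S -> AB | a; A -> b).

S -> e | BB | CA; A -> e | BB | BD | BS | CA; B -> d; C -> e; D -> AS

Nullable: {A}; after ε-elimination: S -> e | dd | eA; A -> S | e | dS | dAS.
After unit-elimination: S -> e | dd | eA; A -> e | dS | dd | eA | dAS.
TERM: introduce B -> d, C -> e and substitute in every rule of length ≥2.
BIN: A -> BAS becomes A -> BD, D -> AS.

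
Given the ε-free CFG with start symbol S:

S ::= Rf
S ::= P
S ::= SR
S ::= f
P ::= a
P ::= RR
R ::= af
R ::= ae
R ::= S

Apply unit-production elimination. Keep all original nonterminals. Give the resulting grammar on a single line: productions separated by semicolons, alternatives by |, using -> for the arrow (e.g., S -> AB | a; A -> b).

S -> a | f | RR | Rf | SR; P -> a | RR; R -> a | f | RR | Rf | SR | ae | af

Unit productions: R->S, S->P.
Unit pairs (A ⇒* B via units): (R,P), (R,S), (S,P).
S: inherits non-unit rules of {P, S} → RR | Rf | SR | a | f.
P: inherits non-unit rules of {P} → RR | a.
R: inherits non-unit rules of {P, R, S} → RR | Rf | SR | a | ae | af | f.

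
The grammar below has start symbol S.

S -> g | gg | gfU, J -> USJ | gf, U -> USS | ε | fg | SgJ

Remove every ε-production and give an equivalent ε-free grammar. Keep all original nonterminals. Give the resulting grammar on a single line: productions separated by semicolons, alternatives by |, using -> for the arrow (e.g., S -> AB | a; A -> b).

Nullable set: {U}.
S -> gfU: U nullable, giving gf | gfU.
J -> USJ: U nullable, giving SJ | USJ.
Drop U -> ε.
U -> USS: U nullable, giving SS | USS.
Unchanged (no nullable symbols): S -> g; S -> gg; J -> gf; U -> SgJ; U -> fg.

S -> g | gf | gg | gfU; J -> SJ | gf | USJ; U -> SS | fg | SgJ | USS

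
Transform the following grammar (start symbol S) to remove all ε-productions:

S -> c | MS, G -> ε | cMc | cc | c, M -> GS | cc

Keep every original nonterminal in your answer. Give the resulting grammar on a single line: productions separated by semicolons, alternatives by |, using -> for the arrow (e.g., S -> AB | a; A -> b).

Nullable set: {G}.
Drop G -> ε.
M -> GS: G nullable, giving GS | S.
Unchanged (no nullable symbols): S -> MS; S -> c; G -> c; G -> cMc; G -> cc; M -> cc.

S -> c | MS; G -> c | cc | cMc; M -> S | GS | cc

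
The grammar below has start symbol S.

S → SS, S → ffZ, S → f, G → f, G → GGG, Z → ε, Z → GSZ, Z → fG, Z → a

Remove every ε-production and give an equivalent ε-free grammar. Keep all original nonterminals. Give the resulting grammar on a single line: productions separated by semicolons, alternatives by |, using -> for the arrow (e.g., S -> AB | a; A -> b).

Nullable set: {Z}.
S -> ffZ: Z nullable, giving ff | ffZ.
Drop Z -> ε.
Z -> GSZ: Z nullable, giving GS | GSZ.
Unchanged (no nullable symbols): S -> SS; S -> f; G -> GGG; G -> f; Z -> a; Z -> fG.

S -> f | SS | ff | ffZ; G -> f | GGG; Z -> a | GS | fG | GSZ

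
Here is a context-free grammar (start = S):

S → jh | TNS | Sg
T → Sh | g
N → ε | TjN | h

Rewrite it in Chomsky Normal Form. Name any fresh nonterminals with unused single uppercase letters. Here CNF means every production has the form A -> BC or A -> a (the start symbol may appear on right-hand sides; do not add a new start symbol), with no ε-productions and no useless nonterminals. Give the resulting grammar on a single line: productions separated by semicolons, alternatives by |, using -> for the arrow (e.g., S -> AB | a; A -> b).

S -> AC | SB | TE | TS; A -> j; B -> g; C -> h; D -> AN; E -> NS; N -> h | TA | TD; T -> g | SC

Nullable: {N}; after ε-elimination: S -> Sg | TS | jh | TNS; N -> h | Tj | TjN; T -> g | Sh.
No unit productions to eliminate.
TERM: introduce B -> g, C -> h, A -> j and substitute in every rule of length ≥2.
BIN: N -> TAN becomes N -> TD, D -> AN; S -> TNS becomes S -> TE, E -> NS.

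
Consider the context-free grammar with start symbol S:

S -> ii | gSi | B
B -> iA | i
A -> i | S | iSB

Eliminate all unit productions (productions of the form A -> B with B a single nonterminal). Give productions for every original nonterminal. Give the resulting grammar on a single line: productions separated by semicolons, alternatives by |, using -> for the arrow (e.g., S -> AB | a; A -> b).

Unit productions: A->S, S->B.
Unit pairs (A ⇒* B via units): (A,B), (A,S), (S,B).
S: inherits non-unit rules of {B, S} → gSi | i | iA | ii.
A: inherits non-unit rules of {A, B, S} → gSi | i | iA | iSB | ii.
B: inherits non-unit rules of {B} → i | iA.

S -> i | iA | ii | gSi; A -> i | iA | ii | gSi | iSB; B -> i | iA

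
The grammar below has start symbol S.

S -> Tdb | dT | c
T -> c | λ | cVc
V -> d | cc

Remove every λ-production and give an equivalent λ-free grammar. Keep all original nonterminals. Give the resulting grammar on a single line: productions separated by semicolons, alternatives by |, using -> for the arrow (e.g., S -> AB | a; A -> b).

S -> c | d | dT | db | Tdb; T -> c | cVc; V -> d | cc

Nullable set: {T}.
S -> Tdb: T nullable, giving Tdb | db.
S -> dT: T nullable, giving d | dT.
Drop T -> λ.
Unchanged (no nullable symbols): S -> c; T -> c; T -> cVc; V -> cc; V -> d.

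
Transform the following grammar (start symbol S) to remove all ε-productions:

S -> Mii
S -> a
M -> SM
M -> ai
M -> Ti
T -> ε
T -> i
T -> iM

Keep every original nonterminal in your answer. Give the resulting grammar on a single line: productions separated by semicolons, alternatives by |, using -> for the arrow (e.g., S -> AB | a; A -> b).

S -> a | Mii; M -> i | SM | Ti | ai; T -> i | iM

Nullable set: {T}.
M -> Ti: T nullable, giving Ti | i.
Drop T -> ε.
Unchanged (no nullable symbols): S -> Mii; S -> a; M -> SM; M -> ai; T -> i; T -> iM.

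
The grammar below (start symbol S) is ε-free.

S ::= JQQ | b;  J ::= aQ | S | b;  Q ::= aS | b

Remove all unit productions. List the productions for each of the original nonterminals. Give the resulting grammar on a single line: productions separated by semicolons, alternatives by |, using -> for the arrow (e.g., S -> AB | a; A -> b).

Unit productions: J->S.
Unit pairs (A ⇒* B via units): (J,S).
S: inherits non-unit rules of {S} → JQQ | b.
J: inherits non-unit rules of {J, S} → JQQ | aQ | b.
Q: inherits non-unit rules of {Q} → aS | b.

S -> b | JQQ; J -> b | aQ | JQQ; Q -> b | aS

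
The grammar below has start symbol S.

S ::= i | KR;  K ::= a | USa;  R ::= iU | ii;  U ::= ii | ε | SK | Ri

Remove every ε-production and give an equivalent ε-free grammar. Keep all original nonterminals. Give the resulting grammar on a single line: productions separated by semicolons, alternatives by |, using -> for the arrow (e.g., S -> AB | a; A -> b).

Nullable set: {U}.
K -> USa: U nullable, giving Sa | USa.
R -> iU: U nullable, giving i | iU.
Drop U -> ε.
Unchanged (no nullable symbols): S -> KR; S -> i; K -> a; R -> ii; U -> Ri; U -> SK; U -> ii.

S -> i | KR; K -> a | Sa | USa; R -> i | iU | ii; U -> Ri | SK | ii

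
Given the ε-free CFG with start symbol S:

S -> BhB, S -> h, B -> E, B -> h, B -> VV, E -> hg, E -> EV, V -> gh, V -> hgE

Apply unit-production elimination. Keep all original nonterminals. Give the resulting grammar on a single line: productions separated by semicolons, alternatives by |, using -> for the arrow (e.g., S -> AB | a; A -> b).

Unit productions: B->E.
Unit pairs (A ⇒* B via units): (B,E).
S: inherits non-unit rules of {S} → BhB | h.
B: inherits non-unit rules of {B, E} → EV | VV | h | hg.
E: inherits non-unit rules of {E} → EV | hg.
V: inherits non-unit rules of {V} → gh | hgE.

S -> h | BhB; B -> h | EV | VV | hg; E -> EV | hg; V -> gh | hgE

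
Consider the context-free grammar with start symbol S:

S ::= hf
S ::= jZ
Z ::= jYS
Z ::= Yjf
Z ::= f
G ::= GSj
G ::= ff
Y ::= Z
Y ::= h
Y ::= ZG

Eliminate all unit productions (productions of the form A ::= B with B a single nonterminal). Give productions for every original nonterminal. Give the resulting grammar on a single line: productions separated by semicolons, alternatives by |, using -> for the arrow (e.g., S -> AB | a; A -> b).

S -> hf | jZ; G -> ff | GSj; Y -> f | h | ZG | Yjf | jYS; Z -> f | Yjf | jYS

Unit productions: Y->Z.
Unit pairs (A ⇒* B via units): (Y,Z).
S: inherits non-unit rules of {S} → hf | jZ.
G: inherits non-unit rules of {G} → GSj | ff.
Y: inherits non-unit rules of {Y, Z} → Yjf | ZG | f | h | jYS.
Z: inherits non-unit rules of {Z} → Yjf | f | jYS.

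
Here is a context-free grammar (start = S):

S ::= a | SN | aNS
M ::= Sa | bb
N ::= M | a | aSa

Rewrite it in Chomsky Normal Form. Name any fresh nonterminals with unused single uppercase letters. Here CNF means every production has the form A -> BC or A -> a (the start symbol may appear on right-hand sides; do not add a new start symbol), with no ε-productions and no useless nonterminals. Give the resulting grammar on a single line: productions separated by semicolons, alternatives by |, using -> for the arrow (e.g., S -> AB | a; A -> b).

S -> a | AD | SN; A -> a; B -> b; C -> SA; D -> NS; N -> a | AC | BB | SA

No ε-productions.
After unit-elimination: S -> a | SN | aNS; M -> Sa | bb; N -> a | Sa | bb | aSa.
TERM: introduce A -> a, B -> b and substitute in every rule of length ≥2.
BIN: N -> ASA becomes N -> AC, C -> SA; S -> ANS becomes S -> AD, D -> NS.
Drop unreachable/unproductive: M.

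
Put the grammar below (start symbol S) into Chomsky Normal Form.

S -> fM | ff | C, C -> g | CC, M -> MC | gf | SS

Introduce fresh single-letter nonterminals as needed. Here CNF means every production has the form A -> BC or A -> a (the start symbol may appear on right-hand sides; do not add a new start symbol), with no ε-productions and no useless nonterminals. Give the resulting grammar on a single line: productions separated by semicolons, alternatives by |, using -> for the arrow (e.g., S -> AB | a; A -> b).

S -> g | BB | BM | CC; A -> g; B -> f; C -> g | CC; M -> AB | MC | SS

No ε-productions.
After unit-elimination: S -> g | CC | fM | ff; C -> g | CC; M -> MC | SS | gf.
TERM: introduce B -> f, A -> g and substitute in every rule of length ≥2.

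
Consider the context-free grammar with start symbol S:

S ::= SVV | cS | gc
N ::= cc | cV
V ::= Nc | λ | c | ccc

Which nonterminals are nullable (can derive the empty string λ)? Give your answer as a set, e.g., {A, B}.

Directly nullable (have an ε-rule): {V}.
Not nullable: N, S — each has a terminal in every rule's right-hand side or depends on a non-nullable symbol.

{V}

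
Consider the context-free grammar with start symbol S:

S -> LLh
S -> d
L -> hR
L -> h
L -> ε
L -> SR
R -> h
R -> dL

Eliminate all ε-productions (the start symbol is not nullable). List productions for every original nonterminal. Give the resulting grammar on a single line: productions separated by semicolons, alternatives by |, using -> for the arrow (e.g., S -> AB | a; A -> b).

S -> d | h | Lh | LLh; L -> h | SR | hR; R -> d | h | dL

Nullable set: {L}.
S -> LLh: L, L nullable, giving LLh | Lh | h.
Drop L -> ε.
R -> dL: L nullable, giving d | dL.
Unchanged (no nullable symbols): S -> d; L -> SR; L -> h; L -> hR; R -> h.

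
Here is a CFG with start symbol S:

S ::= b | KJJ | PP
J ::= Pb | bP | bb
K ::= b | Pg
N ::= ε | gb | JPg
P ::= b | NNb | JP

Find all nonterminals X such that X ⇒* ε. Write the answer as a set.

Directly nullable (have an ε-rule): {N}.
Not nullable: J, K, P, S — each has a terminal in every rule's right-hand side or depends on a non-nullable symbol.

{N}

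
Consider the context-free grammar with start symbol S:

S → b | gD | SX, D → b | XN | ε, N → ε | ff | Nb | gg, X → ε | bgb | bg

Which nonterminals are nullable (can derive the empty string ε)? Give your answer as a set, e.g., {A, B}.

{D, N, X}

Directly nullable (have an ε-rule): {D, N, X}.
Not nullable: S — each has a terminal in every rule's right-hand side or depends on a non-nullable symbol.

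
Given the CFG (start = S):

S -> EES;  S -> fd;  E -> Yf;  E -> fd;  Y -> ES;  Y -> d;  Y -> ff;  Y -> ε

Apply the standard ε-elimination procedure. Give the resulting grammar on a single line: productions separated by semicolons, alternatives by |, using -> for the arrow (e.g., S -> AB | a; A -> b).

S -> fd | EES; E -> f | Yf | fd; Y -> d | ES | ff

Nullable set: {Y}.
E -> Yf: Y nullable, giving Yf | f.
Drop Y -> ε.
Unchanged (no nullable symbols): S -> EES; S -> fd; E -> fd; Y -> ES; Y -> d; Y -> ff.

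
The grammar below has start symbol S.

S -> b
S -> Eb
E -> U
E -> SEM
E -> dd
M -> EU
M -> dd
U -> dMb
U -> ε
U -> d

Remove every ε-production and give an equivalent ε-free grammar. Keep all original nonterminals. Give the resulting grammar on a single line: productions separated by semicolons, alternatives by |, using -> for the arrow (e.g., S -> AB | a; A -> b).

S -> b | Eb; E -> S | U | SE | SM | dd | SEM; M -> E | U | EU | dd; U -> d | db | dMb

Nullable set: {E, M, U}.
S -> Eb: E nullable, giving Eb | b.
E -> SEM: E, M nullable, giving S | SE | SEM | SM.
E -> U: U nullable, giving U.
M -> EU: E, U nullable, giving E | EU | U.
Drop U -> ε.
U -> dMb: M nullable, giving dMb | db.
Unchanged (no nullable symbols): S -> b; E -> dd; M -> dd; U -> d.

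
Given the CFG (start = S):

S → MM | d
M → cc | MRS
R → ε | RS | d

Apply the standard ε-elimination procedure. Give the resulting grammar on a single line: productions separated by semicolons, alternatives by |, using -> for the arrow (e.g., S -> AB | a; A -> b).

Nullable set: {R}.
M -> MRS: R nullable, giving MRS | MS.
Drop R -> ε.
R -> RS: R nullable, giving RS | S.
Unchanged (no nullable symbols): S -> MM; S -> d; M -> cc; R -> d.

S -> d | MM; M -> MS | cc | MRS; R -> S | d | RS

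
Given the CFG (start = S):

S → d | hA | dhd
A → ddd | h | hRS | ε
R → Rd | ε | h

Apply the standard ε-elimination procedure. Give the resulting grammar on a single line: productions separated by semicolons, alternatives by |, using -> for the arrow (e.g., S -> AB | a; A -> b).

Nullable set: {A, R}.
S -> hA: A nullable, giving h | hA.
Drop A -> ε.
A -> hRS: R nullable, giving hRS | hS.
Drop R -> ε.
R -> Rd: R nullable, giving Rd | d.
Unchanged (no nullable symbols): S -> d; S -> dhd; A -> ddd; A -> h; R -> h.

S -> d | h | hA | dhd; A -> h | hS | ddd | hRS; R -> d | h | Rd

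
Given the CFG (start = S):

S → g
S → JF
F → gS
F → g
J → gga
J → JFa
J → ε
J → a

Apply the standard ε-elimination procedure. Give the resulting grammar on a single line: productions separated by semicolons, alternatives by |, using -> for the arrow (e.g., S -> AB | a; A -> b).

S -> F | g | JF; F -> g | gS; J -> a | Fa | JFa | gga

Nullable set: {J}.
S -> JF: J nullable, giving F | JF.
Drop J -> ε.
J -> JFa: J nullable, giving Fa | JFa.
Unchanged (no nullable symbols): S -> g; F -> g; F -> gS; J -> a; J -> gga.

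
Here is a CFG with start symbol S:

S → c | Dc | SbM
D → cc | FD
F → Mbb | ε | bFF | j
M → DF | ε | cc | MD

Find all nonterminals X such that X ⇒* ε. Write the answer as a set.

Directly nullable (have an ε-rule): {F, M}.
Not nullable: D, S — each has a terminal in every rule's right-hand side or depends on a non-nullable symbol.

{F, M}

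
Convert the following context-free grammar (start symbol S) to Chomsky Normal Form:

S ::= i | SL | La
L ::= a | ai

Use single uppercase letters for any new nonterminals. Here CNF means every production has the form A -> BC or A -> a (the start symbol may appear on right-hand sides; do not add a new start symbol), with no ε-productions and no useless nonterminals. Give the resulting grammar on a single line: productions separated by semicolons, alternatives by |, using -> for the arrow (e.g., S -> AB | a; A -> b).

S -> i | LA | SL; A -> a; B -> i; L -> a | AB

No ε-productions.
No unit productions to eliminate.
TERM: introduce A -> a, B -> i and substitute in every rule of length ≥2.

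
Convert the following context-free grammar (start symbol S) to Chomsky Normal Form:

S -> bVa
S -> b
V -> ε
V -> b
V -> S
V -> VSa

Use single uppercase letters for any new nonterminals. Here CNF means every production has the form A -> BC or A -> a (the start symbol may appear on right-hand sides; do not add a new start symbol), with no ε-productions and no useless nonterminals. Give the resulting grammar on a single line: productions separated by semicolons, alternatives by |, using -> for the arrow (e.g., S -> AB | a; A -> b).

Nullable: {V}; after ε-elimination: S -> b | ba | bVa; V -> S | b | Sa | VSa.
After unit-elimination: S -> b | ba | bVa; V -> b | Sa | ba | VSa | bVa.
TERM: introduce B -> a, A -> b and substitute in every rule of length ≥2.
BIN: S -> AVB becomes S -> AC, C -> VB; V -> AVB becomes V -> AD, D -> VB; V -> VSB becomes V -> VE, E -> SB.

S -> b | AB | AC; A -> b; B -> a; C -> VB; D -> VB; E -> SB; V -> b | AB | AD | SB | VE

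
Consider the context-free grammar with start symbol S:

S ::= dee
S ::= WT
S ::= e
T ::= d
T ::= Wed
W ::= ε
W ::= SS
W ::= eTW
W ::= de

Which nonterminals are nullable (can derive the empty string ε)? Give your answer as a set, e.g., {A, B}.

{W}

Directly nullable (have an ε-rule): {W}.
Not nullable: S, T — each has a terminal in every rule's right-hand side or depends on a non-nullable symbol.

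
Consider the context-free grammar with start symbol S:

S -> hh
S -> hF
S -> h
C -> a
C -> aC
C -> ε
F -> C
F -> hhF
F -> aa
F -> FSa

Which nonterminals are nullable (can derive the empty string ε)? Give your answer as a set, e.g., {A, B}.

Directly nullable (have an ε-rule): {C}.
F is nullable via F -> C (every symbol on the right is already known nullable).
Not nullable: S — each has a terminal in every rule's right-hand side or depends on a non-nullable symbol.

{C, F}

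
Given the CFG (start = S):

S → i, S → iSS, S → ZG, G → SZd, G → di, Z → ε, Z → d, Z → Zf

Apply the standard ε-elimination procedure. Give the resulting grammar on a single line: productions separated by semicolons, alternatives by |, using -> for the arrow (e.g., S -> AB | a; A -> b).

Nullable set: {Z}.
S -> ZG: Z nullable, giving G | ZG.
G -> SZd: Z nullable, giving SZd | Sd.
Drop Z -> ε.
Z -> Zf: Z nullable, giving Zf | f.
Unchanged (no nullable symbols): S -> i; S -> iSS; G -> di; Z -> d.

S -> G | i | ZG | iSS; G -> Sd | di | SZd; Z -> d | f | Zf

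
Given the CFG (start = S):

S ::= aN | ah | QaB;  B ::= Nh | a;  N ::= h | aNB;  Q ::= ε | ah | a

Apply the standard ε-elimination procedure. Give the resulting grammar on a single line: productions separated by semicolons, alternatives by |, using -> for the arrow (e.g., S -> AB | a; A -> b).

S -> aB | aN | ah | QaB; B -> a | Nh; N -> h | aNB; Q -> a | ah

Nullable set: {Q}.
S -> QaB: Q nullable, giving QaB | aB.
Drop Q -> ε.
Unchanged (no nullable symbols): S -> aN; S -> ah; B -> Nh; B -> a; N -> aNB; N -> h; Q -> a; Q -> ah.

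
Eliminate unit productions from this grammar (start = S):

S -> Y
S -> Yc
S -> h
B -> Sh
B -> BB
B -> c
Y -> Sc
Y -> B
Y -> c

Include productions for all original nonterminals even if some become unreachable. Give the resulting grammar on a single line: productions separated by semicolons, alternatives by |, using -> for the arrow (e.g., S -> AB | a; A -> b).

S -> c | h | BB | Sc | Sh | Yc; B -> c | BB | Sh; Y -> c | BB | Sc | Sh

Unit productions: S->Y, Y->B.
Unit pairs (A ⇒* B via units): (S,B), (S,Y), (Y,B).
S: inherits non-unit rules of {B, S, Y} → BB | Sc | Sh | Yc | c | h.
B: inherits non-unit rules of {B} → BB | Sh | c.
Y: inherits non-unit rules of {B, Y} → BB | Sc | Sh | c.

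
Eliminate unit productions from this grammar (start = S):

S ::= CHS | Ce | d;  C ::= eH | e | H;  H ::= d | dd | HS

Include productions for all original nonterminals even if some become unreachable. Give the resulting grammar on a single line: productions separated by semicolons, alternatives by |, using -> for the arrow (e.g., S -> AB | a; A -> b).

S -> d | Ce | CHS; C -> d | e | HS | dd | eH; H -> d | HS | dd

Unit productions: C->H.
Unit pairs (A ⇒* B via units): (C,H).
S: inherits non-unit rules of {S} → CHS | Ce | d.
C: inherits non-unit rules of {C, H} → HS | d | dd | e | eH.
H: inherits non-unit rules of {H} → HS | d | dd.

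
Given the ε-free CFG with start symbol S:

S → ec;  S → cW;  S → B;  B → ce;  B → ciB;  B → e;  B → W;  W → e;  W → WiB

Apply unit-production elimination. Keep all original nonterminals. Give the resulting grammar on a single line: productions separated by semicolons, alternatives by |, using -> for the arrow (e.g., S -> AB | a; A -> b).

Unit productions: B->W, S->B.
Unit pairs (A ⇒* B via units): (B,W), (S,B), (S,W).
S: inherits non-unit rules of {B, S, W} → WiB | cW | ce | ciB | e | ec.
B: inherits non-unit rules of {B, W} → WiB | ce | ciB | e.
W: inherits non-unit rules of {W} → WiB | e.

S -> e | cW | ce | ec | WiB | ciB; B -> e | ce | WiB | ciB; W -> e | WiB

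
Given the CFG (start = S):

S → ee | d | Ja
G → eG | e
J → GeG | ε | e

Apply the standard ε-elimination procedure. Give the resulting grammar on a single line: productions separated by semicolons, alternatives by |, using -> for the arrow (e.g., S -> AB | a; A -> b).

S -> a | d | Ja | ee; G -> e | eG; J -> e | GeG

Nullable set: {J}.
S -> Ja: J nullable, giving Ja | a.
Drop J -> ε.
Unchanged (no nullable symbols): S -> d; S -> ee; G -> e; G -> eG; J -> GeG; J -> e.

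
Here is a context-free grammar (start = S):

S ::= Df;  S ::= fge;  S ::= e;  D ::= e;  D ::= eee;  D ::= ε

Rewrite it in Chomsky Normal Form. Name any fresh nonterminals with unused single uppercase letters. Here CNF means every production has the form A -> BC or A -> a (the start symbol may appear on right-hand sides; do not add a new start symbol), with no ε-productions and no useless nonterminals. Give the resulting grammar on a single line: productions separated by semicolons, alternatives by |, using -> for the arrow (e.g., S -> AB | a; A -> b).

S -> e | f | BF | DB; A -> e; B -> f; C -> g; D -> e | AE; E -> AA; F -> CA

Nullable: {D}; after ε-elimination: S -> e | f | Df | fge; D -> e | eee.
No unit productions to eliminate.
TERM: introduce A -> e, B -> f, C -> g and substitute in every rule of length ≥2.
BIN: D -> AAA becomes D -> AE, E -> AA; S -> BCA becomes S -> BF, F -> CA.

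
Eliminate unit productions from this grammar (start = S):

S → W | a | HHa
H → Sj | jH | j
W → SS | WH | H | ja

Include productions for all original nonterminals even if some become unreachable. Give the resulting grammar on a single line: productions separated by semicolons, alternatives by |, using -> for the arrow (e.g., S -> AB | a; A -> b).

Unit productions: S->W, W->H.
Unit pairs (A ⇒* B via units): (S,H), (S,W), (W,H).
S: inherits non-unit rules of {H, S, W} → HHa | SS | Sj | WH | a | j | jH | ja.
H: inherits non-unit rules of {H} → Sj | j | jH.
W: inherits non-unit rules of {H, W} → SS | Sj | WH | j | jH | ja.

S -> a | j | SS | Sj | WH | jH | ja | HHa; H -> j | Sj | jH; W -> j | SS | Sj | WH | jH | ja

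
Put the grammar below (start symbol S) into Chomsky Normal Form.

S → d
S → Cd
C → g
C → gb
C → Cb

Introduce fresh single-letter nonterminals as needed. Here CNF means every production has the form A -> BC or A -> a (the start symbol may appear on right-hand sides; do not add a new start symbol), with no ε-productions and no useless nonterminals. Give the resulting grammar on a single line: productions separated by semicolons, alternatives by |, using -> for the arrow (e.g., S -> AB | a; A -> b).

No ε-productions.
No unit productions to eliminate.
TERM: introduce A -> b, D -> d, B -> g and substitute in every rule of length ≥2.

S -> d | CD; A -> b; B -> g; C -> g | BA | CA; D -> d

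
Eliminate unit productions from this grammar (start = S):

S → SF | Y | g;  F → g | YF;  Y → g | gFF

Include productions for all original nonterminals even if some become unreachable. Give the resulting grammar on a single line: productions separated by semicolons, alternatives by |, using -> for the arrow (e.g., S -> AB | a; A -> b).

S -> g | SF | gFF; F -> g | YF; Y -> g | gFF

Unit productions: S->Y.
Unit pairs (A ⇒* B via units): (S,Y).
S: inherits non-unit rules of {S, Y} → SF | g | gFF.
F: inherits non-unit rules of {F} → YF | g.
Y: inherits non-unit rules of {Y} → g | gFF.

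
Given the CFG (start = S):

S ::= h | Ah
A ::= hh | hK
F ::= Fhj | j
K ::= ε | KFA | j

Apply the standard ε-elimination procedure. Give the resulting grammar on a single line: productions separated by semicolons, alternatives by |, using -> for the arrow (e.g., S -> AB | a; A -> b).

S -> h | Ah; A -> h | hK | hh; F -> j | Fhj; K -> j | FA | KFA

Nullable set: {K}.
A -> hK: K nullable, giving h | hK.
Drop K -> ε.
K -> KFA: K nullable, giving FA | KFA.
Unchanged (no nullable symbols): S -> Ah; S -> h; A -> hh; F -> Fhj; F -> j; K -> j.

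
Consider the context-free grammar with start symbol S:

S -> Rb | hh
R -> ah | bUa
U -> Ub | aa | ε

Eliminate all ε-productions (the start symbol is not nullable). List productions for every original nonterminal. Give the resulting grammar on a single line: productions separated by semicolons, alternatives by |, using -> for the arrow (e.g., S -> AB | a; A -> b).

Nullable set: {U}.
R -> bUa: U nullable, giving bUa | ba.
Drop U -> ε.
U -> Ub: U nullable, giving Ub | b.
Unchanged (no nullable symbols): S -> Rb; S -> hh; R -> ah; U -> aa.

S -> Rb | hh; R -> ah | ba | bUa; U -> b | Ub | aa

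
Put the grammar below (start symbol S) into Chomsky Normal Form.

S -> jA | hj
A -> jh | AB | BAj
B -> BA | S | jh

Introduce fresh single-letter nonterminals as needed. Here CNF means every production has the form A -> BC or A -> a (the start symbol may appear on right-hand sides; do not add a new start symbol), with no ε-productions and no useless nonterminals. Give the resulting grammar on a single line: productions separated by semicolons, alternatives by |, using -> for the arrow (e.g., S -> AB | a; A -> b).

No ε-productions.
After unit-elimination: S -> hj | jA; A -> AB | jh | BAj; B -> BA | hj | jA | jh.
TERM: introduce D -> h, C -> j and substitute in every rule of length ≥2.
BIN: A -> BAC becomes A -> BE, E -> AC.

S -> CA | DC; A -> AB | BE | CD; B -> BA | CA | CD | DC; C -> j; D -> h; E -> AC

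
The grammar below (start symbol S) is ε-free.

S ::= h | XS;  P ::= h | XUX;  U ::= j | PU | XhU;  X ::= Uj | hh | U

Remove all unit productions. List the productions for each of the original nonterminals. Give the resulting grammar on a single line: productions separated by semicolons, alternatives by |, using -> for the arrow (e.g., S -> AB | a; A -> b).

Unit productions: X->U.
Unit pairs (A ⇒* B via units): (X,U).
S: inherits non-unit rules of {S} → XS | h.
P: inherits non-unit rules of {P} → XUX | h.
U: inherits non-unit rules of {U} → PU | XhU | j.
X: inherits non-unit rules of {U, X} → PU | Uj | XhU | hh | j.

S -> h | XS; P -> h | XUX; U -> j | PU | XhU; X -> j | PU | Uj | hh | XhU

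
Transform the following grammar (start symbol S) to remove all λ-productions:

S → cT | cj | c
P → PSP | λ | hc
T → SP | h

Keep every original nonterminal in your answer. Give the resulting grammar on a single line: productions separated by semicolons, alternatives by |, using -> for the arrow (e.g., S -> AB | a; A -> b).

S -> c | cT | cj; P -> S | PS | SP | hc | PSP; T -> S | h | SP

Nullable set: {P}.
Drop P -> λ.
P -> PSP: P, P nullable, giving PS | PSP | S | SP.
T -> SP: P nullable, giving S | SP.
Unchanged (no nullable symbols): S -> c; S -> cT; S -> cj; P -> hc; T -> h.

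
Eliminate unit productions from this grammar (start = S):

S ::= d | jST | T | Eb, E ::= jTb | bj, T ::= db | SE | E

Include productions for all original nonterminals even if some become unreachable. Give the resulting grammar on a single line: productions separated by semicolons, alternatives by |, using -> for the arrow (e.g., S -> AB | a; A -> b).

Unit productions: S->T, T->E.
Unit pairs (A ⇒* B via units): (S,E), (S,T), (T,E).
S: inherits non-unit rules of {E, S, T} → Eb | SE | bj | d | db | jST | jTb.
E: inherits non-unit rules of {E} → bj | jTb.
T: inherits non-unit rules of {E, T} → SE | bj | db | jTb.

S -> d | Eb | SE | bj | db | jST | jTb; E -> bj | jTb; T -> SE | bj | db | jTb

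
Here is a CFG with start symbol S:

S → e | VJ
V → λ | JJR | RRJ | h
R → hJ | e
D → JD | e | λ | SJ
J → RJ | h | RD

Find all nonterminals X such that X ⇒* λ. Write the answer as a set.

Directly nullable (have an ε-rule): {D, V}.
Not nullable: J, R, S — each has a terminal in every rule's right-hand side or depends on a non-nullable symbol.

{D, V}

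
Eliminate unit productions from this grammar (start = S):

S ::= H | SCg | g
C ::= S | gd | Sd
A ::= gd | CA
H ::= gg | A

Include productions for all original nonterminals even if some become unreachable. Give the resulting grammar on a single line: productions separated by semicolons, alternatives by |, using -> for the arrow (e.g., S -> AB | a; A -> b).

S -> g | CA | gd | gg | SCg; A -> CA | gd; C -> g | CA | Sd | gd | gg | SCg; H -> CA | gd | gg

Unit productions: C->S, H->A, S->H.
Unit pairs (A ⇒* B via units): (C,A), (C,H), (C,S), (H,A), (S,A), (S,H).
S: inherits non-unit rules of {A, H, S} → CA | SCg | g | gd | gg.
A: inherits non-unit rules of {A} → CA | gd.
C: inherits non-unit rules of {A, C, H, S} → CA | SCg | Sd | g | gd | gg.
H: inherits non-unit rules of {A, H} → CA | gd | gg.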